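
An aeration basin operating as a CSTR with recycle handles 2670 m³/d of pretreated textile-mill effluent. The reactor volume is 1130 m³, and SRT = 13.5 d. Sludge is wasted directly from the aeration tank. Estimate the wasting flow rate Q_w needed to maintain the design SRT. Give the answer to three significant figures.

Wasting from the aeration tank: Q_w = V / θ_c = 1130 / 13.5 = 83.70 m³/d.

Q_w ≈ 83.7 m³/d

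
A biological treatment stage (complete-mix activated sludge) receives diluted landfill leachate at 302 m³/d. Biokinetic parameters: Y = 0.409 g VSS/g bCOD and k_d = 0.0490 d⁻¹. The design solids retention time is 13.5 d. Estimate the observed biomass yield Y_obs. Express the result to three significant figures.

Y_obs ≈ 0.246 g VSS/g bCOD

Y_obs = Y / (1 + k_d θ_c) = 0.409 / (1 + 0.0490 × 13.5) = 0.409 / 1.661 = 0.2462.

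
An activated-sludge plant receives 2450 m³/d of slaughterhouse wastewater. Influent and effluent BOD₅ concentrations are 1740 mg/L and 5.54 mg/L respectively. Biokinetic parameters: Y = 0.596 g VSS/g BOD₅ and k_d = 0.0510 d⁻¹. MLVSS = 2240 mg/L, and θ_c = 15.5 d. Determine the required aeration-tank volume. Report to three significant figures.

From the SRT design equation V = Y Q (S₀−S) θ_c / [X (1 + k_d θ_c)] = 0.596 × 2450 × (1740 − 5.54) × 15.5 / [2240 × (1 + 0.0510 × 15.5)] = 3.93×10^7 / 4011 = 9788 m³.

V ≈ 9790 m³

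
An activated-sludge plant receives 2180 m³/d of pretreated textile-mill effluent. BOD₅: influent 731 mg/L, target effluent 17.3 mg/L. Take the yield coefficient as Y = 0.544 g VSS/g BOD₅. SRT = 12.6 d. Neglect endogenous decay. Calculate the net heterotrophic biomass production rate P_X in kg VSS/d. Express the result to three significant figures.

With endogenous decay neglected, the observed yield equals the true yield: Y_obs = Y = 0.544 g VSS/g BOD₅.
Substrate removed = Q·(S₀ − S) = 2180 m³/d × (731 − 17.3) g/m³ = 1.56×10^6 g/d = 1556 kg/d.
So the net sludge growth is P_X = 0.5440 × 1556 = 846.4 kg VSS/d.

P_X ≈ 846 kg VSS/d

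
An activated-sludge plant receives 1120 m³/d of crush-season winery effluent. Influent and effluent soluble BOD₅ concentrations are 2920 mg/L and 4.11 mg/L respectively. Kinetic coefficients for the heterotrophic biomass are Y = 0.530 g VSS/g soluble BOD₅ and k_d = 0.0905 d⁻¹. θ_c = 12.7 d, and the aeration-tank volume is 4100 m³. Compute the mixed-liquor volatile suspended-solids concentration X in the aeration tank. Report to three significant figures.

X ≈ 2490 mg/L

From V·X·(1 + k_d·θ_c) = Y·Q·(S₀ − S)·θ_c: X = 0.530 × 1120 × (2920 − 4.11) × 12.7 / [4100 × (1 + 0.0905 × 12.7)] = 2494 mg/L.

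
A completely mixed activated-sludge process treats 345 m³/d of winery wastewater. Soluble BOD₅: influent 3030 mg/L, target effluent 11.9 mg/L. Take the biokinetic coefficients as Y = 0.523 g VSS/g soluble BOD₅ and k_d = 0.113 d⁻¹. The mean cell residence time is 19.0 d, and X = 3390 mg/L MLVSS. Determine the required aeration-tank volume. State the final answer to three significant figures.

V ≈ 970 m³

Rearranging the biomass balance for a CMAS with decay, V = Y·Q·ΔS·θ_c / [X·(1+k_d θ_c)] = 0.523 × 345 × (3030 − 11.9) × 19.0 / [3390 × (1 + 0.113 × 19.0)] = 1.03×10^7 / 10668 = 969.9 m³.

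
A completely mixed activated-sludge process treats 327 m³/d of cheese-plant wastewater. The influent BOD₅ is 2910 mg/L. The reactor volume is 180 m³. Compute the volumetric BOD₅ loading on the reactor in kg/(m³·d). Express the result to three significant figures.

Applied BOD₅ load per unit volume = Q·S₀/V = (327 × 2910/1000)/180.0 = 5.287 kg BOD₅·m⁻³·d⁻¹.

L_v ≈ 5.29 kg BOD₅/(m³·d)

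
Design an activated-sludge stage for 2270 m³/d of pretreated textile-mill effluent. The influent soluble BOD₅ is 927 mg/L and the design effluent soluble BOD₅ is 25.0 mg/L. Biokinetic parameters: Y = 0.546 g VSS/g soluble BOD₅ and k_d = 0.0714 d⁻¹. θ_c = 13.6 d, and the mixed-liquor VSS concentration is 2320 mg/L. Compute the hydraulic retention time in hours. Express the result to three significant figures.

τ ≈ 35.2 h

From the SRT design equation V = Y Q (S₀−S) θ_c / [X (1 + k_d θ_c)] = 0.546 × 2270 × (927 − 25.0) × 13.6 / [2320 × (1 + 0.0714 × 13.6)] = 1.52×10^7 / 4573 = 3325 m³.
τ = V/Q = 3325/2270 = 1.465 d, or 35.15 h.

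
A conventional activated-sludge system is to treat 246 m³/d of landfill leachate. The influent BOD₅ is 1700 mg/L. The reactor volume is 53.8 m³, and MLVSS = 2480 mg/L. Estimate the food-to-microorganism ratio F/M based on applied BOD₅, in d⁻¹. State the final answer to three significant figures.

F/M = Q·S₀ / (V·X) = 246 × 1700 / (53.80 × 2480) = 3.134 g BOD₅·(g VSS·d)⁻¹.

F/M ≈ 3.13 d⁻¹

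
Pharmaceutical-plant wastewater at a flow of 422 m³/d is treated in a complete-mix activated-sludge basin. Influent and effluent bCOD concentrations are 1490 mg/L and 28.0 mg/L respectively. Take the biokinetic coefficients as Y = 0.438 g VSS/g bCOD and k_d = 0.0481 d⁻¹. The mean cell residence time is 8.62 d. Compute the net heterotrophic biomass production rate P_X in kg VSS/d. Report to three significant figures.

Correct the yield for decay: Y_obs = Y/(1 + k_d θ_c) = 0.438 / (1 + 0.0481 × 8.62) = 0.438 / 1.415 = 0.3096.
Mass of bCOD removed per day: Q(S₀ − S) = 422 × 1462 g/m³ = 617.0 kg/d.
P_X = Y_obs · Q(S₀ − S) = 0.3096 × 617.0 = 191.0 kg VSS/d.

P_X ≈ 191 kg VSS/d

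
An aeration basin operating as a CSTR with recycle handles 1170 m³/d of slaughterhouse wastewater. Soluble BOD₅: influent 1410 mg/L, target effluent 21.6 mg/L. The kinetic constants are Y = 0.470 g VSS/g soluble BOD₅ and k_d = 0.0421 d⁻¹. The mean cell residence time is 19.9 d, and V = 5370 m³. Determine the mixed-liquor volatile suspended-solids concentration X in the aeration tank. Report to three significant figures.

X ≈ 1540 mg/L

From V·X·(1 + k_d·θ_c) = Y·Q·(S₀ − S)·θ_c: X = 0.470 × 1170 × (1410 − 21.6) × 19.9 / [5370 × (1 + 0.0421 × 19.9)] = 1540 mg/L.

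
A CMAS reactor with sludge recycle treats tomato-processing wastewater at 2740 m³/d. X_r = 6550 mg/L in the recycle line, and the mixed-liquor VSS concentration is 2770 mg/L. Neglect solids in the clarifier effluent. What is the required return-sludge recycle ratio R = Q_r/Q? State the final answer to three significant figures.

Mass balance around the secondary clarifier (neglecting effluent solids): R = X / (X_r − X) = 2770 / (6550 − 2770) = 0.7328.

R ≈ 0.733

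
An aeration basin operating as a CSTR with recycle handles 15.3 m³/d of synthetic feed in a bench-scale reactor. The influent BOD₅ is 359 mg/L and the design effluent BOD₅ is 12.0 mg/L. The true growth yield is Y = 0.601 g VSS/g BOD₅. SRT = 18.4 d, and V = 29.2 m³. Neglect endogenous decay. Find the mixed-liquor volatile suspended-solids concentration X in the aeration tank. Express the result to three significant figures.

From V·X = Y·Q·(S₀ − S)·θ_c (decay neglected): X = 0.601 × 15.3 × (359 − 12.0) × 18.4 / 29.2 = 2011 mg/L.

X ≈ 2010 mg/L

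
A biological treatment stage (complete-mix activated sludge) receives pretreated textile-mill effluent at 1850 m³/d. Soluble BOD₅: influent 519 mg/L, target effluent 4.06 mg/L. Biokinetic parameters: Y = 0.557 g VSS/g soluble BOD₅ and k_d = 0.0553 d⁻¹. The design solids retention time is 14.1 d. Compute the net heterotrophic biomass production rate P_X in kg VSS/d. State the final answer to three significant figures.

P_X ≈ 298 kg VSS/d

Observed yield with endogenous decay: Y_obs = Y / (1 + k_d·θ_c) = 0.557 / (1 + 0.0553 × 14.1) = 0.557 / 1.780 = 0.3130 g VSS/g soluble BOD₅.
ΔS = 519 − 4.06 = 514.9 mg/L, so the substrate removal rate is 1850 × 514.9/1000 = 952.6 kg soluble BOD₅/d.
Biomass produced: P_X = Y_obs·Q·ΔS = 0.3130 × 952.6 ≈ 298.1 kg VSS/d.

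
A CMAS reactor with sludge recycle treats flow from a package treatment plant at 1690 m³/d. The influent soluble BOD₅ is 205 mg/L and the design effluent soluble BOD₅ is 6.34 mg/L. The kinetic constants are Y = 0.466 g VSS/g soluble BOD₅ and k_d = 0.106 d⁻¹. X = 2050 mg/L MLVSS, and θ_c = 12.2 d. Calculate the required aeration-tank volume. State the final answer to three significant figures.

Steady-state biomass mass balance: V·X·(1 + k_d·θ_c) = Y·Q·(S₀ − S)·θ_c, so V = 0.466 × 1690 × (205 − 6.34) × 12.2 / [2050 × (1 + 0.106 × 12.2)] = 1.91×10^6 / 4701 = 406.0 m³.

V ≈ 406 m³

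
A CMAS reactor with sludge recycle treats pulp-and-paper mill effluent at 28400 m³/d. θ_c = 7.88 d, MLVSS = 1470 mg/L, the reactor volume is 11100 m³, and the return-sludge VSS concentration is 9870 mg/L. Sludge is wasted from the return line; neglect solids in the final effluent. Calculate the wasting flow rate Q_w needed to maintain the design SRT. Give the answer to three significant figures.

Q_w ≈ 210 m³/d

Wasting from the return line (neglecting effluent solids): Q_w = V·X / (θ_c·X_r) = 11100 × 1470 / (7.88 × 9870) = 209.8 m³/d.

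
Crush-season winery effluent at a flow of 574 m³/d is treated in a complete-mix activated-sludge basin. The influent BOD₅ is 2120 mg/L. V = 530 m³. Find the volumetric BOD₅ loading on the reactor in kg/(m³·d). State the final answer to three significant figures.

L_v ≈ 2.30 kg BOD₅/(m³·d)

Volumetric loading L_v = Q·S₀ / V = 574 × 2120 g/m³ / 530.0 m³ = 2296 g/(m³·d) = 2.296 kg BOD₅/(m³·d).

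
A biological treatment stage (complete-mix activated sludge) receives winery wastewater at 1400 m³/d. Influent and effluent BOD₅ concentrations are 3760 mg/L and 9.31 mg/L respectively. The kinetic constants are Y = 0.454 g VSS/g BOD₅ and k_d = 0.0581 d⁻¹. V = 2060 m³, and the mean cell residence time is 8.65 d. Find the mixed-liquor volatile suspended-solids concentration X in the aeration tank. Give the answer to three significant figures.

X = Y·Q·ΔS·θ_c / [V·(1 + k_d θ_c)] = 0.454 × 1400 × (3760 − 9.31) × 8.65 / [2060 × (1 + 0.0581 × 8.65)] = 6662 mg/L.

X ≈ 6660 mg/L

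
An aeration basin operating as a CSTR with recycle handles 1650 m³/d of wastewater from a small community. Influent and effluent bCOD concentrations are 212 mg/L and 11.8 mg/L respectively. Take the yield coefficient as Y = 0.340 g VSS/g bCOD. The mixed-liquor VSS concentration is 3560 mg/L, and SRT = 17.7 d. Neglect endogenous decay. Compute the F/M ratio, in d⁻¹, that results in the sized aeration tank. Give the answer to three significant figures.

F/M ≈ 0.176 d⁻¹

V·X = Y·Q·ΔS·θ_c gives V = 0.340 × 1650 × (212 − 11.8) × 17.7 / 3560 = 558.4 m³.
F/M = Q·S₀ / (V·X) = 1650 × 212 / (558.4 × 3560) = 0.1760 g bCOD·(g VSS·d)⁻¹.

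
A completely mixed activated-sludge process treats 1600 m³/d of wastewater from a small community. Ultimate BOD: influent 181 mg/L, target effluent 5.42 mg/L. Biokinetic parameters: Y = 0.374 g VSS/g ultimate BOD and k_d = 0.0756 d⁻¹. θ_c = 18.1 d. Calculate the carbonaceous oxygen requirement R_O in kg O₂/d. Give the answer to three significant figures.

R_O ≈ 218 kg O₂/d

Y_obs = Y / (1 + k_d θ_c) = 0.374 / (1 + 0.0756 × 18.1) = 0.374 / 2.368 = 0.1579.
Mass of ultimate BOD removed per day: Q(S₀ − S) = 1600 × 175.6 g/m³ = 280.9 kg/d.
Biomass synthesised: P_X = Y_obs × 280.9 = 44.36 kg VSS/d.
Carbonaceous O₂ demand = substrate oxidised − cell-mass equivalent = 280.9 − 1.42 × 44.36 = 217.9 kg O₂/d.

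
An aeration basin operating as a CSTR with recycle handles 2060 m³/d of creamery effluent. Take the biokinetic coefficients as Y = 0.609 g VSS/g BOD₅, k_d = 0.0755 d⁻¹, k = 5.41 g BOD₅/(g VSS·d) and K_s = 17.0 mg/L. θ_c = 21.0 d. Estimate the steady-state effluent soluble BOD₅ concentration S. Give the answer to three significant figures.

Effluent substrate depends only on kinetics and SRT: S = K_s(1 + k_d θ_c) / [θ_c(Yk − k_d) − 1] = 17.0 × (1 + 0.0755 × 21.0) / [21.0 × (0.609 × 5.41 − 0.0755) − 1] = 43.95 / 66.60 = 0.6599 mg/L.

S ≈ 0.660 mg/L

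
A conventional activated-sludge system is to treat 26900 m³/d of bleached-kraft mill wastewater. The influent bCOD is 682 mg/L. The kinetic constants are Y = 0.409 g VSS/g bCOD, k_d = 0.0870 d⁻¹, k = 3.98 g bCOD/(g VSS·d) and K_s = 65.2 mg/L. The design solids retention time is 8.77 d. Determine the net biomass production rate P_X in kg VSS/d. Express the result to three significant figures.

For a completely mixed reactor with recycle the Lawrence–McCarty relation gives S = K_s·(1 + k_d·θ_c) / [θ_c·(Y·k − k_d) − 1] = 65.2 × (1 + 0.0870 × 8.77) / [8.77 × (0.409 × 3.98 − 0.0870) − 1] = 114.9 / 12.51 = 9.186 mg/L.
Y_obs = Y / (1 + k_d θ_c) = 0.409 / (1 + 0.0870 × 8.77) = 0.409 / 1.763 = 0.2320.
Substrate removed = Q·(S₀ − S) = 26900 m³/d × (682 − 9.19) g/m³ = 1.81×10^7 g/d = 18099 kg/d.
So the net sludge growth is P_X = 0.2320 × 18099 = 4199 kg VSS/d.

P_X ≈ 4200 kg VSS/d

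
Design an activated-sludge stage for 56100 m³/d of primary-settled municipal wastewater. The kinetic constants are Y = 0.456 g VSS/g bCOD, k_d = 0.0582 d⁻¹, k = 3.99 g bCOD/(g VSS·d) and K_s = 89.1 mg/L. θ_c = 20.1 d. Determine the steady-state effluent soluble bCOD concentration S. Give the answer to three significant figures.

For a completely mixed reactor with recycle the Lawrence–McCarty relation gives S = K_s·(1 + k_d·θ_c) / [θ_c·(Y·k − k_d) − 1] = 89.1 × (1 + 0.0582 × 20.1) / [20.1 × (0.456 × 3.99 − 0.0582) − 1] = 193.3 / 34.40 = 5.620 mg/L.

S ≈ 5.62 mg/L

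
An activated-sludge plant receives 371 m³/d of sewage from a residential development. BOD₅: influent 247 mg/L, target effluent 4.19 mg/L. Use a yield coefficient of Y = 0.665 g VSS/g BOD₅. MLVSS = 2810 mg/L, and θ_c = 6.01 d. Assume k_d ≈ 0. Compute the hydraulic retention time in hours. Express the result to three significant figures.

τ ≈ 8.29 h

With k_d = 0 the design equation reduces to V = Y Q (S₀−S) θ_c / X = 0.665 × 371 × (247 − 4.19) × 6.01 / 2810 = 128.1 m³.
Hydraulic retention time τ = V/Q = 128.1 / 371 = 0.3453 d = 8.288 h.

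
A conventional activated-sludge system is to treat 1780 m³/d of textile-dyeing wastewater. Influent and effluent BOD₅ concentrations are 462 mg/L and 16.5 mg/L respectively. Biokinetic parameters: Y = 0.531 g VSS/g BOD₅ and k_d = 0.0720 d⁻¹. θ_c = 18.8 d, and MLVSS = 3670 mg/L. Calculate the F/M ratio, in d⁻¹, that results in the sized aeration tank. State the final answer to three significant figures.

F/M ≈ 0.244 d⁻¹

From the SRT design equation V = Y Q (S₀−S) θ_c / [X (1 + k_d θ_c)] = 0.531 × 1780 × (462 − 16.5) × 18.8 / [3670 × (1 + 0.0720 × 18.8)] = 7.92×10^6 / 8638 = 916.5 m³.
Food-to-microorganism ratio F/M = Q S₀ / (V X) = 1780 × 462 / (916.5 × 3670) = 0.2445 d⁻¹.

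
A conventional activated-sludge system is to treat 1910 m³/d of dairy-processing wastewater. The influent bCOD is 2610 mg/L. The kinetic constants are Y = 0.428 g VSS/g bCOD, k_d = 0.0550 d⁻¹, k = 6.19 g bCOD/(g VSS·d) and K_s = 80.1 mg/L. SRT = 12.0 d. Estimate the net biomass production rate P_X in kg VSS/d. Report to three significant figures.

P_X ≈ 1280 kg VSS/d

From the Monod/SRT balance for a CMAS, S = K_s·(1+k_d θ_c)/[θ_c·(Y k − k_d) − 1] = 80.1 × (1 + 0.0550 × 12.0) / [12.0 × (0.428 × 6.19 − 0.0550) − 1] = 133.0 / 30.13 = 4.413 mg/L.
The observed yield is Y_obs = Y/(1 + k_d·θ_c) = 0.428 / (1 + 0.0550 × 12.0) = 0.428 / 1.660 = 0.2578 g VSS per g bCOD removed.
Q·(S₀ − S) = 1910 × (2610 − 4.41) × 10⁻³ = 4977 kg/d removed.
Net biomass production P_X = Y_obs × Q·(S₀ − S) = 0.2578 × 4977 = 1283 kg VSS/d.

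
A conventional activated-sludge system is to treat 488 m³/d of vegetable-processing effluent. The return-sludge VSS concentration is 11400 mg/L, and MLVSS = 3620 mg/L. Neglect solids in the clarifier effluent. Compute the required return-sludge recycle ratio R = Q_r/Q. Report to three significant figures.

R ≈ 0.465

R = Q_r/Q = X/(X_r − X) = 3620 / (11400 − 3620) = 0.4653.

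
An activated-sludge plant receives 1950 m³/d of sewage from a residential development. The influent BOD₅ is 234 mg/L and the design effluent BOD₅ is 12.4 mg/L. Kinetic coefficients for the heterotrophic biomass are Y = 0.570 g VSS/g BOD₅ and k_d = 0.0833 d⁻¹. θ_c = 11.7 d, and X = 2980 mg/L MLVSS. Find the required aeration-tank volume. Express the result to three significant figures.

Steady-state biomass mass balance: V·X·(1 + k_d·θ_c) = Y·Q·(S₀ − S)·θ_c, so V = 0.570 × 1950 × (234 − 12.4) × 11.7 / [2980 × (1 + 0.0833 × 11.7)] = 2.88×10^6 / 5884 = 489.7 m³.

V ≈ 490 m³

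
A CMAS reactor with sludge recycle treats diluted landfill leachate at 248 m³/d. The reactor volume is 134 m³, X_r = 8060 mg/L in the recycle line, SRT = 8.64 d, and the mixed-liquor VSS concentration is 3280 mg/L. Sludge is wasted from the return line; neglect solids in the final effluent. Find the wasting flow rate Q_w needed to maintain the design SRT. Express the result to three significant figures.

Q_w ≈ 6.31 m³/d

Q_w = (V·X)/(θ_c X_r) = 134.0 × 3280 / (8.64 × 8060) = 6.311 m³/d.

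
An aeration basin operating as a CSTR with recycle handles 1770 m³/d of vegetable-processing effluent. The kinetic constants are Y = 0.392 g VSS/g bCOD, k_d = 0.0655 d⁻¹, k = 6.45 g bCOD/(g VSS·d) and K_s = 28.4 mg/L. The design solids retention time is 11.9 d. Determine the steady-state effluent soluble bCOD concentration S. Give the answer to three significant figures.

S ≈ 1.79 mg/L

Effluent substrate depends only on kinetics and SRT: S = K_s(1 + k_d θ_c) / [θ_c(Yk − k_d) − 1] = 28.4 × (1 + 0.0655 × 11.9) / [11.9 × (0.392 × 6.45 − 0.0655) − 1] = 50.54 / 28.31 = 1.785 mg/L.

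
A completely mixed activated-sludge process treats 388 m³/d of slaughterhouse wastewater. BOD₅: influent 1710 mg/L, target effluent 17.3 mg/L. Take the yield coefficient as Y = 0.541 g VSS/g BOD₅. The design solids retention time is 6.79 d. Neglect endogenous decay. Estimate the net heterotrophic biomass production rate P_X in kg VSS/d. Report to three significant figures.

P_X ≈ 355 kg VSS/d

Since k_d ≈ 0, Y_obs = Y = 0.541 g VSS/g BOD₅.
Q·(S₀ − S) = 388 × (1710 − 17.3) × 10⁻³ = 656.8 kg/d removed.
Net biomass production P_X = Y_obs × Q·(S₀ − S) = 0.5410 × 656.8 = 355.3 kg VSS/d.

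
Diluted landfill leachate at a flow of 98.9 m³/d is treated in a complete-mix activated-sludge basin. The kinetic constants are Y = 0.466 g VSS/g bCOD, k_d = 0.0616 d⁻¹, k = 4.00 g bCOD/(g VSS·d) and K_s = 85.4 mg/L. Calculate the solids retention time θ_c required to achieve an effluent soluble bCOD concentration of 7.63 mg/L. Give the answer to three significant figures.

θ_c ≈ 11.0 d

Specific growth rate at S = 7.63 mg/L: μ = YkS/(K_s+S) = 0.466·4.00·7.63/(85.4+7.63) = 0.1529 d⁻¹.
Then 1/θ_c = μ − k_d = 0.1529 − 0.0616 = 0.09128 d⁻¹, giving θ_c = 10.96 d.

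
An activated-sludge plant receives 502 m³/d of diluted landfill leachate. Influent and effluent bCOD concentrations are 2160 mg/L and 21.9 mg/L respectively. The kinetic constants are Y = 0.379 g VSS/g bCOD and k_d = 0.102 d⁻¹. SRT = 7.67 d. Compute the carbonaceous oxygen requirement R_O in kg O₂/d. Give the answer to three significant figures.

R_O ≈ 749 kg O₂/d

The observed yield is Y_obs = Y/(1 + k_d·θ_c) = 0.379 / (1 + 0.102 × 7.67) = 0.379 / 1.782 = 0.2126 g VSS per g bCOD removed.
Substrate removed = Q·(S₀ − S) = 502 m³/d × (2160 − 21.9) g/m³ = 1.07×10^6 g/d = 1073 kg/d.
P_X = Y_obs·Q·(S₀ − S) = 0.2126 × 1073 = 228.2 kg VSS/d.
R_O = Q·ΔS − 1.42 P_X = 1073 − 324.1 = 749.2 kg O₂/d.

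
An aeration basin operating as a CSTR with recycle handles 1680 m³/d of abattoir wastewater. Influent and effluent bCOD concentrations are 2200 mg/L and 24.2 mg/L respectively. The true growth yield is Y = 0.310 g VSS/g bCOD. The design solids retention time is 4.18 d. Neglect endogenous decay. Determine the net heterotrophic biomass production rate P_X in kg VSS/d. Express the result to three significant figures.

P_X ≈ 1130 kg VSS/d

No decay correction is needed, so Y_obs = Y = 0.310.
Mass of bCOD removed per day: Q(S₀ − S) = 1680 × 2176 g/m³ = 3655 kg/d.
Net biomass production P_X = Y_obs × Q·(S₀ − S) = 0.3100 × 3655 = 1133 kg VSS/d.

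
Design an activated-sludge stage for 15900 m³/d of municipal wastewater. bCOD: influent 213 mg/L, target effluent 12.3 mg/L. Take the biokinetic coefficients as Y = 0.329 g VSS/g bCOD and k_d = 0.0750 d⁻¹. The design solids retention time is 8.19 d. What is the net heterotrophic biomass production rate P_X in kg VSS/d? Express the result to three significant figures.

Observed yield with endogenous decay: Y_obs = Y / (1 + k_d·θ_c) = 0.329 / (1 + 0.0750 × 8.19) = 0.329 / 1.614 = 0.2038 g VSS/g bCOD.
Mass of bCOD removed per day: Q(S₀ − S) = 15900 × 200.7 g/m³ = 3191 kg/d.
So the net sludge growth is P_X = 0.2038 × 3191 = 650.4 kg VSS/d.

P_X ≈ 650 kg VSS/d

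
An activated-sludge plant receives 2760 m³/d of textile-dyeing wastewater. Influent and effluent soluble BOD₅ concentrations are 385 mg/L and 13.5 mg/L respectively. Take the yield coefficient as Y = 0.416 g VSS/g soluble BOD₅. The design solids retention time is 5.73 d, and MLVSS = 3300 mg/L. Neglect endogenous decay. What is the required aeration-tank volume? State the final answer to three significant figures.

V·X = Y·Q·ΔS·θ_c gives V = 0.416 × 2760 × (385 − 13.5) × 5.73 / 3300 = 740.6 m³.

V ≈ 741 m³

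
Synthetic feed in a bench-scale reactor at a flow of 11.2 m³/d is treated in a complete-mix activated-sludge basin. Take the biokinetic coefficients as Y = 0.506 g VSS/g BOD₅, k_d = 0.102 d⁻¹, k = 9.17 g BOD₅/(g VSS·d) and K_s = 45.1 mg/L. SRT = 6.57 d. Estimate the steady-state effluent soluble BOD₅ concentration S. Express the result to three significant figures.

From the Monod/SRT balance for a CMAS, S = K_s·(1+k_d θ_c)/[θ_c·(Y k − k_d) − 1] = 45.1 × (1 + 0.102 × 6.57) / [6.57 × (0.506 × 9.17 − 0.102) − 1] = 75.32 / 28.81 = 2.614 mg/L.

S ≈ 2.61 mg/L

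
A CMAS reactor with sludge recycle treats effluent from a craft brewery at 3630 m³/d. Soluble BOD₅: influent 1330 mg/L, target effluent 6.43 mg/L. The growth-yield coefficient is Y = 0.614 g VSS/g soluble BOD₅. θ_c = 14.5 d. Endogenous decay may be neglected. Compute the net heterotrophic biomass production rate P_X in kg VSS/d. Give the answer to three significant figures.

Since k_d ≈ 0, Y_obs = Y = 0.614 g VSS/g soluble BOD₅.
Q·(S₀ − S) = 3630 × (1330 − 6.43) × 10⁻³ = 4805 kg/d removed.
Net biomass production P_X = Y_obs × Q·(S₀ − S) = 0.6140 × 4805 = 2950 kg VSS/d.

P_X ≈ 2950 kg VSS/d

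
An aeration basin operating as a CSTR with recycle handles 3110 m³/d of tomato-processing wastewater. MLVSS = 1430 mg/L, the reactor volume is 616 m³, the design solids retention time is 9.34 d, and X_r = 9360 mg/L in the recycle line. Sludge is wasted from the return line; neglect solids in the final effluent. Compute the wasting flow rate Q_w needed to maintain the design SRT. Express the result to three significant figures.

Q_w = (V·X)/(θ_c X_r) = 616.0 × 1430 / (9.34 × 9360) = 10.08 m³/d.

Q_w ≈ 10.1 m³/d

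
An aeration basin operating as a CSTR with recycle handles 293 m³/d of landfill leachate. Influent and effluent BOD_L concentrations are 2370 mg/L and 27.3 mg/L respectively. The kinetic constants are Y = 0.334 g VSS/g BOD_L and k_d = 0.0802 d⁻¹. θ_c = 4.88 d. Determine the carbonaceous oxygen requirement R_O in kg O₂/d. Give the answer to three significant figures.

Correct the yield for decay: Y_obs = Y/(1 + k_d θ_c) = 0.334 / (1 + 0.0802 × 4.88) = 0.334 / 1.391 = 0.2401.
Q·(S₀ − S) = 293 × (2370 − 27.3) × 10⁻³ = 686.4 kg/d removed.
Net sludge production P_X = 0.2401 × 686.4 = 164.8 kg VSS/d.
R_O = Q·(S₀ − S) − 1.42·P_X = 686.4 − 1.42 × 164.8 = 452.4 kg O₂/d.

R_O ≈ 452 kg O₂/d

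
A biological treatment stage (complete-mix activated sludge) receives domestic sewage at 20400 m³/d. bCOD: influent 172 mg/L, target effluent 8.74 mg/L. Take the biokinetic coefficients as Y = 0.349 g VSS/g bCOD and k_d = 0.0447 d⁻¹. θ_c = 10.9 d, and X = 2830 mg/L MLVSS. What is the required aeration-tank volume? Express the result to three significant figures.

V ≈ 3010 m³

Steady-state biomass mass balance: V·X·(1 + k_d·θ_c) = Y·Q·(S₀ − S)·θ_c, so V = 0.349 × 20400 × (172 − 8.74) × 10.9 / [2830 × (1 + 0.0447 × 10.9)] = 1.27×10^7 / 4209 = 3010 m³.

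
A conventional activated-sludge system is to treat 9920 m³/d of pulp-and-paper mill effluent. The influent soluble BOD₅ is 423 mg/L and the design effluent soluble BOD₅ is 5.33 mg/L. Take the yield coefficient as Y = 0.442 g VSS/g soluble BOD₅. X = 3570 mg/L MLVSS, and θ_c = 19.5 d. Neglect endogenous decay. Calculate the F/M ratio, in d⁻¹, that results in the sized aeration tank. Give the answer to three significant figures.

With k_d = 0 the design equation reduces to V = Y Q (S₀−S) θ_c / X = 0.442 × 9920 × (423 − 5.33) × 19.5 / 3570 = 10003 m³.
Food-to-microorganism ratio F/M = Q S₀ / (V X) = 9920 × 423 / (10003 × 3570) = 0.1175 d⁻¹.

F/M ≈ 0.118 d⁻¹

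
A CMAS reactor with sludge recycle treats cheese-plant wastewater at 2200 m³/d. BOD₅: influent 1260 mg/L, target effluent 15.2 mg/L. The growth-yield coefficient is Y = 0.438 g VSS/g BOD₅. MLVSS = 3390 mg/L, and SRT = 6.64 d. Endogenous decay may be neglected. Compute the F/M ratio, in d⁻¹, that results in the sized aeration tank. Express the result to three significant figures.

F/M ≈ 0.348 d⁻¹

With k_d = 0 the design equation reduces to V = Y Q (S₀−S) θ_c / X = 0.438 × 2200 × (1260 − 15.2) × 6.64 / 3390 = 2349 m³.
F/M = Q·S₀ / (V·X) = 2200 × 1260 / (2349 × 3390) = 0.3480 g BOD₅·(g VSS·d)⁻¹.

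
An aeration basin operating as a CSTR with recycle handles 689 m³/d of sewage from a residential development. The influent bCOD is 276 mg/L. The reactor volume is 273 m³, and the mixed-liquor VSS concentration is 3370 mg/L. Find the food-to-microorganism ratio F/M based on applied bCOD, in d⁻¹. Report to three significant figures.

F/M = applied load / biomass = Q·S₀/(V·X) = 689 × 276 / (273.0 × 3370) = 0.2067 d⁻¹.

F/M ≈ 0.207 d⁻¹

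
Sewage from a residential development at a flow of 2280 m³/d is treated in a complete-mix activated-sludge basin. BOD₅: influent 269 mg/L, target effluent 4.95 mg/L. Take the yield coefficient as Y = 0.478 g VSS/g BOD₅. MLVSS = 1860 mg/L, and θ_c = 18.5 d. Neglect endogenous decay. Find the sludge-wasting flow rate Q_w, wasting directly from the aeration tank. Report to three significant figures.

Q_w ≈ 155 m³/d

With k_d = 0 the design equation reduces to V = Y Q (S₀−S) θ_c / X = 0.478 × 2280 × (269 − 4.95) × 18.5 / 1860 = 2862 m³.
Wasting from the aeration tank: Q_w = V / θ_c = 2862 / 18.5 = 154.7 m³/d.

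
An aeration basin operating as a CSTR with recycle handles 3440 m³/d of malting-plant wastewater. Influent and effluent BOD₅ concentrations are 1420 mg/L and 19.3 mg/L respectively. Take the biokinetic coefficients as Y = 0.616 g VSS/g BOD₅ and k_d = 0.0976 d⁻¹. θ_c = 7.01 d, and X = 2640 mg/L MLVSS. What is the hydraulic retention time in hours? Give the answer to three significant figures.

τ ≈ 32.6 h

From the SRT design equation V = Y Q (S₀−S) θ_c / [X (1 + k_d θ_c)] = 0.616 × 3440 × (1420 − 19.3) × 7.01 / [2640 × (1 + 0.0976 × 7.01)] = 2.08×10^7 / 4446 = 4680 m³.
HRT = V/Q = 4680 m³ / 3440 m³·d⁻¹ = 1.360 d × 24 = 32.65 h.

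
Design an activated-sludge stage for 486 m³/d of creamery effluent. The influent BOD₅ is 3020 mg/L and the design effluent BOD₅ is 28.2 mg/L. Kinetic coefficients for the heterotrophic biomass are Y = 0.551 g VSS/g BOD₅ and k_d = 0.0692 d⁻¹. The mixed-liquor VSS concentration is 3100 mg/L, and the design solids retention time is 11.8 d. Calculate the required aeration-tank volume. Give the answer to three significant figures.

V ≈ 1680 m³

From the SRT design equation V = Y Q (S₀−S) θ_c / [X (1 + k_d θ_c)] = 0.551 × 486 × (3020 − 28.2) × 11.8 / [3100 × (1 + 0.0692 × 11.8)] = 9.45×10^6 / 5631 = 1679 m³.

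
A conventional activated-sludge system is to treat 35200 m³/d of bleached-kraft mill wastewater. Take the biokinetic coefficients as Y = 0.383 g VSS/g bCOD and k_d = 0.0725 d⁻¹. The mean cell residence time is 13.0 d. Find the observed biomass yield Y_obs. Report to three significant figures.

Y_obs ≈ 0.197 g VSS/g bCOD

Observed yield with endogenous decay: Y_obs = Y / (1 + k_d·θ_c) = 0.383 / (1 + 0.0725 × 13.0) = 0.383 / 1.942 = 0.1972 g VSS/g bCOD.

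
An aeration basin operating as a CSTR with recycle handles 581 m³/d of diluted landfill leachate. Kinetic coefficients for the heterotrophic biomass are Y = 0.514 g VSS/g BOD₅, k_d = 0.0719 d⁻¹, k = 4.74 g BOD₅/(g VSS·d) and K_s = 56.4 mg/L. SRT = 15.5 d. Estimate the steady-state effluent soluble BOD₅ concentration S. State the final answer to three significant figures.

Effluent substrate depends only on kinetics and SRT: S = K_s(1 + k_d θ_c) / [θ_c(Yk − k_d) − 1] = 56.4 × (1 + 0.0719 × 15.5) / [15.5 × (0.514 × 4.74 − 0.0719) − 1] = 119.3 / 35.65 = 3.345 mg/L.

S ≈ 3.35 mg/L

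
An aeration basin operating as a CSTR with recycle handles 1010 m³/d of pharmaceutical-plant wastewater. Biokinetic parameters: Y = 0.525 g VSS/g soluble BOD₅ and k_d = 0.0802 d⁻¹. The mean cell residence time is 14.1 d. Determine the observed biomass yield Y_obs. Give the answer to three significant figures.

Correct the yield for decay: Y_obs = Y/(1 + k_d θ_c) = 0.525 / (1 + 0.0802 × 14.1) = 0.525 / 2.131 = 0.2464.

Y_obs ≈ 0.246 g VSS/g soluble BOD₅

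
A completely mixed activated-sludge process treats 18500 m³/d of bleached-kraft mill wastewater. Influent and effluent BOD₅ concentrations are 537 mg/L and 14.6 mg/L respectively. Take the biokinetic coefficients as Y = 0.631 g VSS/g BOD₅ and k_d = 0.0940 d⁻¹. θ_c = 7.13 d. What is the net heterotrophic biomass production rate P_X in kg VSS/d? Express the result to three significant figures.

The observed yield is Y_obs = Y/(1 + k_d·θ_c) = 0.631 / (1 + 0.0940 × 7.13) = 0.631 / 1.670 = 0.3778 g VSS per g BOD₅ removed.
ΔS = 537 − 14.6 = 522.4 mg/L, so the substrate removal rate is 18500 × 522.4/1000 = 9664 kg BOD₅/d.
Biomass produced: P_X = Y_obs·Q·ΔS = 0.3778 × 9664 ≈ 3651 kg VSS/d.

P_X ≈ 3650 kg VSS/d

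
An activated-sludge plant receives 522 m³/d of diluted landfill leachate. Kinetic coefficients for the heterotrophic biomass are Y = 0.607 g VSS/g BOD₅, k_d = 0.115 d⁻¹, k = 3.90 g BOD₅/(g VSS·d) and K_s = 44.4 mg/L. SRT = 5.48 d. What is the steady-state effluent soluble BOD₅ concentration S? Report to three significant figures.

From the Monod/SRT balance for a CMAS, S = K_s·(1+k_d θ_c)/[θ_c·(Y k − k_d) − 1] = 44.4 × (1 + 0.115 × 5.48) / [5.48 × (0.607 × 3.90 − 0.115) − 1] = 72.38 / 11.34 = 6.381 mg/L.

S ≈ 6.38 mg/L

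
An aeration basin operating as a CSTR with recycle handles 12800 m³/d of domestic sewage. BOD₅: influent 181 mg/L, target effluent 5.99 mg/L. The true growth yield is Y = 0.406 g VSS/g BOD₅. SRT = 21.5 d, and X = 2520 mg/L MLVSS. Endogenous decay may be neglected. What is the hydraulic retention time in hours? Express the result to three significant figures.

τ ≈ 14.5 h

Biomass mass balance (decay neglected): V·X = Y·Q·(S₀ − S)·θ_c, so V = 0.406 × 12800 × (181 − 5.99) × 21.5 / 2520 = 7760 m³.
HRT = V/Q = 7760 m³ / 12800 m³·d⁻¹ = 0.6062 d × 24 = 14.55 h.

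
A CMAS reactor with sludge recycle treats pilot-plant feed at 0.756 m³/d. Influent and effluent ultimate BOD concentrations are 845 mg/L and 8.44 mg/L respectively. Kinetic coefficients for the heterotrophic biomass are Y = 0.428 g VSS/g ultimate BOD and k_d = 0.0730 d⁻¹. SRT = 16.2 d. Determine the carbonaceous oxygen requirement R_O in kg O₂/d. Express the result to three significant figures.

R_O ≈ 0.456 kg O₂/d

The observed yield is Y_obs = Y/(1 + k_d·θ_c) = 0.428 / (1 + 0.0730 × 16.2) = 0.428 / 2.183 = 0.1961 g VSS per g ultimate BOD removed.
Mass of ultimate BOD removed per day: Q(S₀ − S) = 0.756 × 836.6 g/m³ = 0.6324 kg/d.
P_X = Y_obs·Q·(S₀ − S) = 0.1961 × 0.6324 = 0.1240 kg VSS/d.
R_O = Q·ΔS − 1.42 P_X = 0.6324 − 0.1761 = 0.4563 kg O₂/d.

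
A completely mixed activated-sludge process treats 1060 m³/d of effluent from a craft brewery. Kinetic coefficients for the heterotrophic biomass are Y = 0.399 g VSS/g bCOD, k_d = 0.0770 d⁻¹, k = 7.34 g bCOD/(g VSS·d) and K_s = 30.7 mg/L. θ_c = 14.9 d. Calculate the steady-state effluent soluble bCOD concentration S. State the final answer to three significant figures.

For a completely mixed reactor with recycle the Lawrence–McCarty relation gives S = K_s·(1 + k_d·θ_c) / [θ_c·(Y·k − k_d) − 1] = 30.7 × (1 + 0.0770 × 14.9) / [14.9 × (0.399 × 7.34 − 0.0770) − 1] = 65.92 / 41.49 = 1.589 mg/L.

S ≈ 1.59 mg/L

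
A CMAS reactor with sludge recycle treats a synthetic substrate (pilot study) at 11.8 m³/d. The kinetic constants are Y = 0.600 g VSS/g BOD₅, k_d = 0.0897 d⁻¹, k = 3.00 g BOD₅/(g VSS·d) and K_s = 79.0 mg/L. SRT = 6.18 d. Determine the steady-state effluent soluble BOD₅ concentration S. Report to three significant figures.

S ≈ 12.8 mg/L

For a completely mixed reactor with recycle the Lawrence–McCarty relation gives S = K_s·(1 + k_d·θ_c) / [θ_c·(Y·k − k_d) − 1] = 79.0 × (1 + 0.0897 × 6.18) / [6.18 × (0.600 × 3.00 − 0.0897) − 1] = 122.8 / 9.570 = 12.83 mg/L.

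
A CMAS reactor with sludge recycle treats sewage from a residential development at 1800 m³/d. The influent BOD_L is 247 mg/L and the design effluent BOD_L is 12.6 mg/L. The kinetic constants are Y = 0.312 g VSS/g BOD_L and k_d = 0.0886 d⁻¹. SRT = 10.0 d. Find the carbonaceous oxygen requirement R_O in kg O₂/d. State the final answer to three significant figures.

Observed yield with endogenous decay: Y_obs = Y / (1 + k_d·θ_c) = 0.312 / (1 + 0.0886 × 10.0) = 0.312 / 1.886 = 0.1654 g VSS/g BOD_L.
Substrate removed = Q·(S₀ − S) = 1800 m³/d × (247 − 12.6) g/m³ = 4.22×10^5 g/d = 421.9 kg/d.
Biomass synthesised: P_X = Y_obs × 421.9 = 69.80 kg VSS/d.
R_O = Q·ΔS − 1.42 P_X = 421.9 − 99.11 = 322.8 kg O₂/d.

R_O ≈ 323 kg O₂/d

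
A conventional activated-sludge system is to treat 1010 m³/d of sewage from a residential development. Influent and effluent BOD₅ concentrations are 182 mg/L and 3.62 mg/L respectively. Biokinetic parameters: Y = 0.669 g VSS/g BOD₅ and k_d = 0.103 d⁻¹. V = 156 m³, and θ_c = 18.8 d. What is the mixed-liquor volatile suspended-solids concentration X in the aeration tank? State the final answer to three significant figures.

X ≈ 4950 mg/L

X = Y·Q·ΔS·θ_c / [V·(1 + k_d θ_c)] = 0.669 × 1010 × (182 − 3.62) × 18.8 / [156 × (1 + 0.103 × 18.8)] = 4947 mg/L.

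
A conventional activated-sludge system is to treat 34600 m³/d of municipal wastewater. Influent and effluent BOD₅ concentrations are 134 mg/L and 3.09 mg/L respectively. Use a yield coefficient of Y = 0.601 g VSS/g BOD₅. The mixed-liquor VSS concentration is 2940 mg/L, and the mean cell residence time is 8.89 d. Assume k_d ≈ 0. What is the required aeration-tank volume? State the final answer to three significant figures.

V ≈ 8230 m³

Biomass mass balance (decay neglected): V·X = Y·Q·(S₀ − S)·θ_c, so V = 0.601 × 34600 × (134 − 3.09) × 8.89 / 2940 = 8231 m³.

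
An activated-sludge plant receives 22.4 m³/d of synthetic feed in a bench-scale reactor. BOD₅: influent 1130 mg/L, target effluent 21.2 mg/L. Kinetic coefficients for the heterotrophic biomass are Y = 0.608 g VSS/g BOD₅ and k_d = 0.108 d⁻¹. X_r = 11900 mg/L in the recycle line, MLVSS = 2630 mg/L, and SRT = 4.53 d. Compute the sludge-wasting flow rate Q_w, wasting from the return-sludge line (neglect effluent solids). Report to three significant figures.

Steady-state biomass mass balance: V·X·(1 + k_d·θ_c) = Y·Q·(S₀ − S)·θ_c, so V = 0.608 × 22.4 × (1130 − 21.2) × 4.53 / [2630 × (1 + 0.108 × 4.53)] = 6.84×10^4 / 3917 = 17.47 m³.
θ_c = V·X/(Q_w·X_r) when wasting from the recycle, so Q_w = V·X/(θ_c·X_r) = 17.47 × 2630 / (4.53 × 11900) = 0.8521 m³/d.

Q_w ≈ 0.852 m³/d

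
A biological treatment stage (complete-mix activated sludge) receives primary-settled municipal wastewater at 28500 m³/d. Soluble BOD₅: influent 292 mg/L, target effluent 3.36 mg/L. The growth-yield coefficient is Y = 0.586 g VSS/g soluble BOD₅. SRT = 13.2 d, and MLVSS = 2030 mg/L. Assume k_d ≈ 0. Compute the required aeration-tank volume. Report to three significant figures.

V ≈ 31300 m³

With k_d = 0 the design equation reduces to V = Y Q (S₀−S) θ_c / X = 0.586 × 28500 × (292 − 3.36) × 13.2 / 2030 = 31346 m³.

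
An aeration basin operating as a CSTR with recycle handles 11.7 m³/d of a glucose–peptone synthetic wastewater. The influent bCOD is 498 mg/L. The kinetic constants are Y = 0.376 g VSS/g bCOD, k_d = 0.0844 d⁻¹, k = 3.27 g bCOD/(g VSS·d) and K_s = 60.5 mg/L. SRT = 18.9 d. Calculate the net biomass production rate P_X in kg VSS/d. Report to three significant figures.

From the Monod/SRT balance for a CMAS, S = K_s·(1+k_d θ_c)/[θ_c·(Y k − k_d) − 1] = 60.5 × (1 + 0.0844 × 18.9) / [18.9 × (0.376 × 3.27 − 0.0844) − 1] = 157.0 / 20.64 = 7.606 mg/L.
Correct the yield for decay: Y_obs = Y/(1 + k_d θ_c) = 0.376 / (1 + 0.0844 × 18.9) = 0.376 / 2.595 = 0.1449.
Mass of bCOD removed per day: Q(S₀ − S) = 11.7 × 490.4 g/m³ = 5.738 kg/d.
So the net sludge growth is P_X = 0.1449 × 5.738 = 0.8313 kg VSS/d.

P_X ≈ 0.831 kg VSS/d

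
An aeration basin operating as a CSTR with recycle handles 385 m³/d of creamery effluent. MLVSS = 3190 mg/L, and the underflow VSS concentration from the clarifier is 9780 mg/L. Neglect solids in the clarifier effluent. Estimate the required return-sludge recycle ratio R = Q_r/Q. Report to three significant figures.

Solids balance on the clarifier gives (1+R)X = R·X_r, so R = X/(X_r − X) = 3190 / (9780 − 3190) = 0.4841.

R ≈ 0.484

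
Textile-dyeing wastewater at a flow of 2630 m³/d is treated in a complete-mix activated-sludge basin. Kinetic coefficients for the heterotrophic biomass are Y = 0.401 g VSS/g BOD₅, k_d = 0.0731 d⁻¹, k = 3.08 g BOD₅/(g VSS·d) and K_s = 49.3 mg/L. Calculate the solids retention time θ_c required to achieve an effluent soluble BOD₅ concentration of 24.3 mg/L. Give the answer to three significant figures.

At the target effluent, Y k S/(K_s+S) = 0.401×3.08×24.3/73.60 = 0.4078 d⁻¹.
Then 1/θ_c = μ − k_d = 0.4078 − 0.0731 = 0.3347 d⁻¹, giving θ_c = 2.988 d.

θ_c ≈ 2.99 d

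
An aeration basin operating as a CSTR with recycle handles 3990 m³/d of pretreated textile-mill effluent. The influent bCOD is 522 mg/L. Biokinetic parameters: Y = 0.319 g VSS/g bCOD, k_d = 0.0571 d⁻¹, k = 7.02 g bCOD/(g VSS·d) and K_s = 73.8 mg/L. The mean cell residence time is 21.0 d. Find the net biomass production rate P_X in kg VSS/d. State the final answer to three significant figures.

P_X ≈ 300 kg VSS/d

From the Monod/SRT balance for a CMAS, S = K_s·(1+k_d θ_c)/[θ_c·(Y k − k_d) − 1] = 73.8 × (1 + 0.0571 × 21.0) / [21.0 × (0.319 × 7.02 − 0.0571) − 1] = 162.3 / 44.83 = 3.620 mg/L.
Y_obs = Y / (1 + k_d θ_c) = 0.319 / (1 + 0.0571 × 21.0) = 0.319 / 2.199 = 0.1451.
Q·(S₀ − S) = 3990 × (522 − 3.62) × 10⁻³ = 2068 kg/d removed.
P_X = Y_obs · Q(S₀ − S) = 0.1451 × 2068 = 300.0 kg VSS/d.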